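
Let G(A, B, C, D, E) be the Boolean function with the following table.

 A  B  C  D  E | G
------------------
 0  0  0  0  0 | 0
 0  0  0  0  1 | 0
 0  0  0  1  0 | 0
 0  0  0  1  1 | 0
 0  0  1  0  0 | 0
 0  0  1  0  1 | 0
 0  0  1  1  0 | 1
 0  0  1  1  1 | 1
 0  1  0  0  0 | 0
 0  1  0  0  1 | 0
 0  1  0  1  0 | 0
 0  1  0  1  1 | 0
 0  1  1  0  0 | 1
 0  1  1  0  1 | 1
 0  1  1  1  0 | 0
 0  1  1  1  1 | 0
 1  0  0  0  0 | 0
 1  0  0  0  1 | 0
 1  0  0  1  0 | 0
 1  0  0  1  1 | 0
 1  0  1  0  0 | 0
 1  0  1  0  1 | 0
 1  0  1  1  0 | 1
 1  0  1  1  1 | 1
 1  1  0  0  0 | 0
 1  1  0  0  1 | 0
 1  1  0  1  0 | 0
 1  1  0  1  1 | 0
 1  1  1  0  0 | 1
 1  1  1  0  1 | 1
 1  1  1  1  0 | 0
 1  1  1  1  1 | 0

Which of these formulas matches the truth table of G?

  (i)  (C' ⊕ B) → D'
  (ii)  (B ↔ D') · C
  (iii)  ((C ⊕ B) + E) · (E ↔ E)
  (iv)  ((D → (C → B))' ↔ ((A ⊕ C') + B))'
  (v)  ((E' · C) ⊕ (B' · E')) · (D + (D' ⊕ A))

ii

(i): at (0,0,0,0,0) it gives 1, but G = 0 — eliminated.
(iii): at (0,0,0,0,1) it gives 1, but G = 0 — eliminated.
(iv): at (0,0,0,0,0) it gives 1, but G = 0 — eliminated.
(v): at (0,0,0,0,0) it gives 1, but G = 0 — eliminated.
Only (ii) survives; checking it on all 32 rows confirms it matches G.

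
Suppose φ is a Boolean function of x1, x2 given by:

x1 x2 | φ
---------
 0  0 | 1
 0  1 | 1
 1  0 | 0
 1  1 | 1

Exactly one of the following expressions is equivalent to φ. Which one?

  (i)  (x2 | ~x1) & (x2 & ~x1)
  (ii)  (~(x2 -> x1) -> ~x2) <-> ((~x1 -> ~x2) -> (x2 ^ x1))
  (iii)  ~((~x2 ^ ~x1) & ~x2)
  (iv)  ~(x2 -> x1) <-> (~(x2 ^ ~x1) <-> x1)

iii

(i): at (0,0) it gives 0, but φ = 1 — eliminated.
(ii): at (0,0) it gives 0, but φ = 1 — eliminated.
(iv): at (0,0) it gives 0, but φ = 1 — eliminated.
That leaves (iii). Evaluating it on every row reproduces the table of φ exactly.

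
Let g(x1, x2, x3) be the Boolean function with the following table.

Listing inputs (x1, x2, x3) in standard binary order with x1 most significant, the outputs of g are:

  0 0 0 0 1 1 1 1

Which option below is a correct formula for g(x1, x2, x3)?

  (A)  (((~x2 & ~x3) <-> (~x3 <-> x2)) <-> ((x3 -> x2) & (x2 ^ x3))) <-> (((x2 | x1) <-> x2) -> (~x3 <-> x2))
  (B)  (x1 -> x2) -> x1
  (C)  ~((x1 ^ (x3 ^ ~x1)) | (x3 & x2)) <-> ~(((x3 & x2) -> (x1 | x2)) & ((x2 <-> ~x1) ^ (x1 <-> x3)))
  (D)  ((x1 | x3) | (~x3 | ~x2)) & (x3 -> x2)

B

(A) disagrees with g on (0,0,1) (formula → 1, table → 0); rule it out.
(C) disagrees with g on (0,0,0) (formula → 1, table → 0); rule it out.
(D) disagrees with g on (0,0,0) (formula → 1, table → 0); rule it out.
Only (B) survives; checking it on all 8 rows confirms it matches g.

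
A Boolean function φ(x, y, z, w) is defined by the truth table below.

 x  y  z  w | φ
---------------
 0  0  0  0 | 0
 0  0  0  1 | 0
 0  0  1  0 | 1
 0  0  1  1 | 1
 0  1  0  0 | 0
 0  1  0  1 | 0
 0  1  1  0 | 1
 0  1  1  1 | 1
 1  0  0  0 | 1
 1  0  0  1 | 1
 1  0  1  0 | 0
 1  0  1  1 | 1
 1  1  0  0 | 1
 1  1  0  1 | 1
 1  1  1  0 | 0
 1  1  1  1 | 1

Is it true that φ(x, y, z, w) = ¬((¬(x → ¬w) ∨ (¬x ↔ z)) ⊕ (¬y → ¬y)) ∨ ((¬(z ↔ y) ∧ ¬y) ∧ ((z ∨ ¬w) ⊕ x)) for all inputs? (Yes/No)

Evaluate ¬((¬(x → ¬w) ∨ (¬x ↔ z)) ⊕ (¬y → ¬y)) ∨ ((¬(z ↔ y) ∧ ¬y) ∧ ((z ∨ ¬w) ⊕ x)) on each row and compare to φ:
  x=0, y=0, z=0, w=0: formula gives 0, φ = 0 ✓
  x=0, y=0, z=0, w=1: formula gives 0, φ = 0 ✓
  x=0, y=0, z=1, w=0: formula gives 1, φ = 1 ✓
  x=0, y=0, z=1, w=1: formula gives 1, φ = 1 ✓
  …and likewise for the remaining 12 rows.
Every row agrees, so the formula is equivalent.

Yes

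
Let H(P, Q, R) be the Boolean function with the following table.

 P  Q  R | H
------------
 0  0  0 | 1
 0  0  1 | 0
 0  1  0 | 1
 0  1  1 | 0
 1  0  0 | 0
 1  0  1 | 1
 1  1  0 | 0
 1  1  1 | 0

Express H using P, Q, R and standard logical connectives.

H(P, Q, R) = (((~P & ~Q) & ~R) | ((~P & Q) & ~R)) | ((P & ~Q) & R)

Collect the rows where H=1 — (0,0,0), (0,1,0), (1,0,1) — and write one minterm per row: ¬P·¬Q·¬R, ¬P·Q·¬R, P·¬Q·R. Their union (logical OR) reproduces the table exactly.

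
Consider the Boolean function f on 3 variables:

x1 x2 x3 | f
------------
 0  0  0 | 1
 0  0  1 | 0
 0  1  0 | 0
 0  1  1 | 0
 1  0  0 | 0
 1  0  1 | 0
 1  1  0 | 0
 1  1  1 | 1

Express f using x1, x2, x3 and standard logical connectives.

Collect the rows where f=1 — (0,0,0), (1,1,1) — and write one minterm per row: ¬x1·¬x2·¬x3, x1·x2·x3. Their union (logical OR) reproduces the table exactly.

f(x1, x2, x3) = ((~x1 & ~x2) & ~x3) | ((x1 & x2) & x3)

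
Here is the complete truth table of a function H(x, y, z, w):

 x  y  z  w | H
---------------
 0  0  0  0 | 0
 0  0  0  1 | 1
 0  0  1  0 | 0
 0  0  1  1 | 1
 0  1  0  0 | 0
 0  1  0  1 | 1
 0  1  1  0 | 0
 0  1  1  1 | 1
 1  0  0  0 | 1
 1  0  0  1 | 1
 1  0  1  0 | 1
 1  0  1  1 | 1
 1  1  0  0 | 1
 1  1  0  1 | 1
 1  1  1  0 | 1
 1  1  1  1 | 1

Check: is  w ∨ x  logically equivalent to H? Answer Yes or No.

Yes

Test each input against both H and the formula:
  x=0, y=0, z=0, w=0: formula gives 0, H = 0 ✓
  x=0, y=0, z=0, w=1: formula gives 1, H = 1 ✓
  x=0, y=0, z=1, w=0: formula gives 0, H = 0 ✓
  x=0, y=0, z=1, w=1: formula gives 1, H = 1 ✓
  … (the remaining 12 rows also agree.)
All 16 rows match — the expression computes H exactly.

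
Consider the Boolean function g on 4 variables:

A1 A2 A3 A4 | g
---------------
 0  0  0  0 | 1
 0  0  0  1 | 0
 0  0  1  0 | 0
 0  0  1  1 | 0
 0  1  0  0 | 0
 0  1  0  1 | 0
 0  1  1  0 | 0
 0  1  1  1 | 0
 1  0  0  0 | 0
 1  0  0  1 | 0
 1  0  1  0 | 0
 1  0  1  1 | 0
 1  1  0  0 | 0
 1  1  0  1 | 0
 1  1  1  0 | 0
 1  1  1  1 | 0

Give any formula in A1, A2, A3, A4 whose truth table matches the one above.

g(A1, A2, A3, A4) = NOT (((A1 OR A2) OR A3) OR A4)

The output is 1 only when every input is 0 — NOR of all inputs.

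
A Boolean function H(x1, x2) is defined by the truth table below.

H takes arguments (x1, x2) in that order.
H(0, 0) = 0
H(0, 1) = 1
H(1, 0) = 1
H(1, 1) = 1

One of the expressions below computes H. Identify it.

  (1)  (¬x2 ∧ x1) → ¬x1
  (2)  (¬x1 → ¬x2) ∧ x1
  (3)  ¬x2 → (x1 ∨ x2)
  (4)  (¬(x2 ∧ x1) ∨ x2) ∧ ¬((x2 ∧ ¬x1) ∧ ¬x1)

3

(1) disagrees with H on (0,0) (formula → 1, table → 0); rule it out.
(2) disagrees with H on (0,1) (formula → 0, table → 1); rule it out.
(4) disagrees with H on (0,0) (formula → 1, table → 0); rule it out.
(3) is the remaining candidate, and it agrees with H on all 4 inputs.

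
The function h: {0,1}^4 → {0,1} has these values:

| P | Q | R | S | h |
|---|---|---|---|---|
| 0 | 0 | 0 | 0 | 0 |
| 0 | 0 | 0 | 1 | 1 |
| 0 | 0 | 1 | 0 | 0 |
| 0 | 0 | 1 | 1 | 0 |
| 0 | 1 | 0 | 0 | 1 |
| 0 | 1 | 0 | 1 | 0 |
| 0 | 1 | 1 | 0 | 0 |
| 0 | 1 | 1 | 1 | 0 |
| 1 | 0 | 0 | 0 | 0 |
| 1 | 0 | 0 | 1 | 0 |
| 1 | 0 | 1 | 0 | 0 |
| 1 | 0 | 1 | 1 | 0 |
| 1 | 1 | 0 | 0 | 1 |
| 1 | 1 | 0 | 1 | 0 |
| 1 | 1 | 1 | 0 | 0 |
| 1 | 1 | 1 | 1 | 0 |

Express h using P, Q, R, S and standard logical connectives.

h(P, Q, R, S) = ((((~P & ~Q) & ~R) & S) | (((~P & Q) & ~R) & ~S)) | (((P & Q) & ~R) & ~S)

h=1 on 3 inputs: (0,0,0,1), (0,1,0,0), (1,1,0,0). Reading each as a conjunction of literals (¬P·¬Q·¬R·S, ¬P·Q·¬R·¬S, P·Q·¬R·¬S) and taking the OR gives the canonical DNF.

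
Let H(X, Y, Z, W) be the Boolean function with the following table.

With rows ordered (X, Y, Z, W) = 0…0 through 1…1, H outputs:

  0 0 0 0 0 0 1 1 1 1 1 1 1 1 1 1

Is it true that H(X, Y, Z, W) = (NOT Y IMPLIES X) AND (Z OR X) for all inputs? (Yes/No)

Check the formula against H row by row:
  X=0, Y=0, Z=0, W=0: formula gives 0, H = 0 ✓
  X=0, Y=0, Z=0, W=1: formula gives 0, H = 0 ✓
  X=0, Y=0, Z=1, W=0: formula gives 0, H = 0 ✓
  X=0, Y=0, Z=1, W=1: formula gives 0, H = 0 ✓
  …and likewise for the remaining 12 rows.
No disagreement on any input; they are logically equivalent.

Yes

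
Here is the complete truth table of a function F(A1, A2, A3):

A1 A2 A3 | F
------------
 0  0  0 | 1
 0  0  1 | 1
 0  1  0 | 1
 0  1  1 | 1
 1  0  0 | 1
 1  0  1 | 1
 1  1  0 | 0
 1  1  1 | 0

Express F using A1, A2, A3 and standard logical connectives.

F is 0 on only 2 rows — (1,1,0), (1,1,1). Writing each as a minterm (A1·A2·¬A3, A1·A2·A3) and OR-ing them characterizes exactly where F=0, so F is the negation of that disjunction.

F(A1, A2, A3) = (((A1 · A2) · A3') + ((A1 · A2) · A3))'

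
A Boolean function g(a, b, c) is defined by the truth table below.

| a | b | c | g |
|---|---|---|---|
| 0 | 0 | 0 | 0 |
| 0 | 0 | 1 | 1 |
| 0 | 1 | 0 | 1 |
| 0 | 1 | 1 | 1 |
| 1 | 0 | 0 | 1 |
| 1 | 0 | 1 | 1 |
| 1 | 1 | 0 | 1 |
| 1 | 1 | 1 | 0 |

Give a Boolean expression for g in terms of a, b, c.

g(a, b, c) = ~(((~a & ~b) & ~c) | ((a & b) & c))

g is 0 on only 2 rows — (0,0,0), (1,1,1). Writing each as a minterm (¬a·¬b·¬c, a·b·c) and OR-ing them characterizes exactly where g=0, so g is the negation of that disjunction.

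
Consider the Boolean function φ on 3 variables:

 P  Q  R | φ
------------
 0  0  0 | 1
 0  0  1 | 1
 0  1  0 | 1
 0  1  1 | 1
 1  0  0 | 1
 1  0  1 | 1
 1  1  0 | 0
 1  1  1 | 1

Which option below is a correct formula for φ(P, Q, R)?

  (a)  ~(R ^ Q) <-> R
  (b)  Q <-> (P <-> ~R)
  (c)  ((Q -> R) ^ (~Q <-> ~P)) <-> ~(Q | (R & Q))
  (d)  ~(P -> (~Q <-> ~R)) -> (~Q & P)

(a) disagrees with φ on (0,0,0) (formula → 0, table → 1); rule it out.
(b) disagrees with φ on (0,0,1) (formula → 0, table → 1); rule it out.
(c) disagrees with φ on (0,0,0) (formula → 0, table → 1); rule it out.
That leaves (d). Evaluating it on every row reproduces the table of φ exactly.

d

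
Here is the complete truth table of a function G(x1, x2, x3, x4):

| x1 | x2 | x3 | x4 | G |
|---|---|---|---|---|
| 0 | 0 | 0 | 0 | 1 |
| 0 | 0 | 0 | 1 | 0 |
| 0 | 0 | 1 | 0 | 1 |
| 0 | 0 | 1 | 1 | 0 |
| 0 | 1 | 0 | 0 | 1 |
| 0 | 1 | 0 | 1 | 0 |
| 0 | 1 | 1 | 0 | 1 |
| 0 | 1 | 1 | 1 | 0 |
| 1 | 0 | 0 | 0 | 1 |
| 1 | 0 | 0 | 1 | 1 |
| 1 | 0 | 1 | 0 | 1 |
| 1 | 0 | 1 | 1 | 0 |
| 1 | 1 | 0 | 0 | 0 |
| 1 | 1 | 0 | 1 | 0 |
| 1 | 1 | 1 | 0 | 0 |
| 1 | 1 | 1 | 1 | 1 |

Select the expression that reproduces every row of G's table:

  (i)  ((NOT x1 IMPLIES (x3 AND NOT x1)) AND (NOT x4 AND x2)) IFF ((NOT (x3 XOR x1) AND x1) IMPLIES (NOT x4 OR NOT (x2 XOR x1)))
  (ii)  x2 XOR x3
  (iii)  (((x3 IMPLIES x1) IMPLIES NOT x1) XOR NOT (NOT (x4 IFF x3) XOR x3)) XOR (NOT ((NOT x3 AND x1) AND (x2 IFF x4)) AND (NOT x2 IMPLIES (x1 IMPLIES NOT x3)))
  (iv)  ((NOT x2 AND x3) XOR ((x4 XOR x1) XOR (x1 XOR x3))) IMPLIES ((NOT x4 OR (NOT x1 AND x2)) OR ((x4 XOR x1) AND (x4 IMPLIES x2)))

(i) disagrees with G on (0,0,0,0) (formula → 0, table → 1); rule it out.
(ii) disagrees with G on (0,0,0,0) (formula → 0, table → 1); rule it out.
(iv) disagrees with G on (0,1,0,1) (formula → 1, table → 0); rule it out.
(iii) is the remaining candidate, and it agrees with G on all 16 inputs.

iii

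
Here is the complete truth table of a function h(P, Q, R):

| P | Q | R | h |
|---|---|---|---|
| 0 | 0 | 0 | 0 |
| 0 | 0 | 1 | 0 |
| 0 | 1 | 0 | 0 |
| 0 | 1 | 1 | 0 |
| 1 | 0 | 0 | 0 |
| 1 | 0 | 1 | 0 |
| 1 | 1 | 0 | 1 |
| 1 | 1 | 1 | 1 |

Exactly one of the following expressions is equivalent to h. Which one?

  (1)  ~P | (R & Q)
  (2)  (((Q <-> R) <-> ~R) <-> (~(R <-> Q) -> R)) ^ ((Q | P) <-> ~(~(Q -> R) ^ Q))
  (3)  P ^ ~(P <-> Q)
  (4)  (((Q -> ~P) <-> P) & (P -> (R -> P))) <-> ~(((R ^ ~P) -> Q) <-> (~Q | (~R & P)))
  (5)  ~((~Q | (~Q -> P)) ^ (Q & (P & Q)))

5

(1) disagrees with h on (0,0,0) (formula → 1, table → 0); rule it out.
(2) disagrees with h on (0,0,0) (formula → 1, table → 0); rule it out.
(3) disagrees with h on (0,1,0) (formula → 1, table → 0); rule it out.
(4) disagrees with h on (0,0,1) (formula → 1, table → 0); rule it out.
That leaves (5). Evaluating it on every row reproduces the table of h exactly.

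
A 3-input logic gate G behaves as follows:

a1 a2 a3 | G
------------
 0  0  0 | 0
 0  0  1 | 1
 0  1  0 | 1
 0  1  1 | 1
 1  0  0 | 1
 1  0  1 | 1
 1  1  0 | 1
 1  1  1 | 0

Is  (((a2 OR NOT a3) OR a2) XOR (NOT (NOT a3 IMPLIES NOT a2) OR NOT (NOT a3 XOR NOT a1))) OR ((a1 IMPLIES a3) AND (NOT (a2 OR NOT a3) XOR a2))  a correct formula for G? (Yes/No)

Check the formula against G row by row:
  a1=0, a2=0, a3=0: formula gives 0, G = 0 ✓
  a1=0, a2=0, a3=1: formula gives 1, G = 1 ✓
  a1=0, a2=1, a3=0: formula gives 1, G = 1 ✓
  a1=0, a2=1, a3=1: formula gives 1, G = 1 ✓
  a1=1, a2=0, a3=0: formula gives 1, G = 1 ✓
  …
  a1=1, a2=1, a3=0: formula gives 0, but G = 1 ✗
A single disagreement suffices: at (1,1,0) they differ, so the formula does not compute G.

No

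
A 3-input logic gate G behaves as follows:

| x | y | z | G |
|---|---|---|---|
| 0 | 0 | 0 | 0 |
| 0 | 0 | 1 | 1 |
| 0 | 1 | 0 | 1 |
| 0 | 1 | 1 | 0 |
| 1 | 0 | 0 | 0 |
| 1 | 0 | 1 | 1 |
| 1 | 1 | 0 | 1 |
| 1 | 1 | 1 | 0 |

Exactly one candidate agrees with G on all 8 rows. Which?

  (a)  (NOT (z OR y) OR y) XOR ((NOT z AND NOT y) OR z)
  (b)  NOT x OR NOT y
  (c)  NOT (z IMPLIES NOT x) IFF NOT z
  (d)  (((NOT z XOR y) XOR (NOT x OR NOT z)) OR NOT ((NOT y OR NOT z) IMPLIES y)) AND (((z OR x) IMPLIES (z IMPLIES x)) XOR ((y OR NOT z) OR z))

a

(b) disagrees with G on (0,0,0) (formula → 1, table → 0); rule it out.
(c) disagrees with G on (0,1,0) (formula → 0, table → 1); rule it out.
(d) disagrees with G on (0,1,0) (formula → 0, table → 1); rule it out.
That leaves (a). Evaluating it on every row reproduces the table of G exactly.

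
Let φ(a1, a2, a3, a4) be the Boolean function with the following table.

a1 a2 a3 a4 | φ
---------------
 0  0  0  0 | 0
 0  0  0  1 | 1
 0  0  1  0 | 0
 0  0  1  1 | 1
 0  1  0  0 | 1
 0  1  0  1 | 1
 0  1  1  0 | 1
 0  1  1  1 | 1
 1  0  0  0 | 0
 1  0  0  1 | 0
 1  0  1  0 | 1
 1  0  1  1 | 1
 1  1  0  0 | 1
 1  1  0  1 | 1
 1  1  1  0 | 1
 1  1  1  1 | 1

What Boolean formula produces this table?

φ is 0 on only 4 rows — (0,0,0,0), (0,0,1,0), (1,0,0,0), (1,0,0,1). Writing each as a minterm (¬a1·¬a2·¬a3·¬a4, ¬a1·¬a2·a3·¬a4, a1·¬a2·¬a3·¬a4, a1·¬a2·¬a3·a4) and OR-ing them characterizes exactly where φ=0, so φ is the negation of that disjunction.

φ(a1, a2, a3, a4) = ¬((((((¬a1 ∧ ¬a2) ∧ ¬a3) ∧ ¬a4) ∨ (((¬a1 ∧ ¬a2) ∧ a3) ∧ ¬a4)) ∨ (((a1 ∧ ¬a2) ∧ ¬a3) ∧ ¬a4)) ∨ (((a1 ∧ ¬a2) ∧ ¬a3) ∧ a4))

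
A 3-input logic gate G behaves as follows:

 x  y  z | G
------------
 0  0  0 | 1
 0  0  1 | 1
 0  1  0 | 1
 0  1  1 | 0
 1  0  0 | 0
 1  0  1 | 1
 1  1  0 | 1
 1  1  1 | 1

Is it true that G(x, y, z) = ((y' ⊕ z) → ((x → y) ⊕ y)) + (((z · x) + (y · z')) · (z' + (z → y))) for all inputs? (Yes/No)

Test each input against both G and the formula:
  x=0, y=0, z=0: formula gives 1, G = 1 ✓
  x=0, y=0, z=1: formula gives 1, G = 1 ✓
  x=0, y=1, z=0: formula gives 1, G = 1 ✓
  x=0, y=1, z=1: formula gives 0, G = 0 ✓
  x=1, y=0, z=0: formula gives 0, G = 0 ✓
  …and likewise for the remaining 3 rows.
Every row agrees, so the formula is equivalent.

Yes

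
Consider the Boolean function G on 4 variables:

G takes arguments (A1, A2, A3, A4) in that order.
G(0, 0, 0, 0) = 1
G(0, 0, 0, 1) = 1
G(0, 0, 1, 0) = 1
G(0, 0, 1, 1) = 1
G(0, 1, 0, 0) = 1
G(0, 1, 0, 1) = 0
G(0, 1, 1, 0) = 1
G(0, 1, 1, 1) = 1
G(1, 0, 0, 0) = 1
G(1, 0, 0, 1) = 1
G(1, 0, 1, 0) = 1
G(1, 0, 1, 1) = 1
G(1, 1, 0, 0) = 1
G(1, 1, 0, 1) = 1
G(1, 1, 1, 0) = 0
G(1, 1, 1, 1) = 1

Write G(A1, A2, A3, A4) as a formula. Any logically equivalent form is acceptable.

There are just 2 zero rows: (0,1,0,1), (1,1,1,0). Their minterms are ¬A1·A2·¬A3·A4, A1·A2·A3·¬A4; the OR of those covers precisely the 0-outputs, and negating it yields G.

G(A1, A2, A3, A4) = ((((A1' · A2) · A3') · A4) + (((A1 · A2) · A3) · A4'))'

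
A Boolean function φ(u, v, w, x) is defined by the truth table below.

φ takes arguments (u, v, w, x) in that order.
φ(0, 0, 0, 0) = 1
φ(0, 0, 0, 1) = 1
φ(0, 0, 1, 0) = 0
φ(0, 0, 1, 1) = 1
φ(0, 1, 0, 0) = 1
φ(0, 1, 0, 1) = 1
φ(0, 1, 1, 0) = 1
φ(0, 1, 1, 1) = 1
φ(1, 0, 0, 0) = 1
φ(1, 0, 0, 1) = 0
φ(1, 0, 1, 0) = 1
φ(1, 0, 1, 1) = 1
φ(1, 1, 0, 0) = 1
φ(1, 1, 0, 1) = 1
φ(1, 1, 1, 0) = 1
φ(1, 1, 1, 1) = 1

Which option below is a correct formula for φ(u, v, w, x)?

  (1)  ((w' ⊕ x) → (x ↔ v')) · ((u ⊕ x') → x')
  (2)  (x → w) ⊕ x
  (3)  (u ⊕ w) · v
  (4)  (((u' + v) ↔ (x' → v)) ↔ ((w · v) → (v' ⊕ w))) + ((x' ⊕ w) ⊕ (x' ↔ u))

4

(1) disagrees with φ on (0,0,0,0) (formula → 0, table → 1); rule it out.
(2) disagrees with φ on (0,0,1,0) (formula → 1, table → 0); rule it out.
(3) disagrees with φ on (0,0,0,0) (formula → 0, table → 1); rule it out.
Only (4) survives; checking it on all 16 rows confirms it matches φ.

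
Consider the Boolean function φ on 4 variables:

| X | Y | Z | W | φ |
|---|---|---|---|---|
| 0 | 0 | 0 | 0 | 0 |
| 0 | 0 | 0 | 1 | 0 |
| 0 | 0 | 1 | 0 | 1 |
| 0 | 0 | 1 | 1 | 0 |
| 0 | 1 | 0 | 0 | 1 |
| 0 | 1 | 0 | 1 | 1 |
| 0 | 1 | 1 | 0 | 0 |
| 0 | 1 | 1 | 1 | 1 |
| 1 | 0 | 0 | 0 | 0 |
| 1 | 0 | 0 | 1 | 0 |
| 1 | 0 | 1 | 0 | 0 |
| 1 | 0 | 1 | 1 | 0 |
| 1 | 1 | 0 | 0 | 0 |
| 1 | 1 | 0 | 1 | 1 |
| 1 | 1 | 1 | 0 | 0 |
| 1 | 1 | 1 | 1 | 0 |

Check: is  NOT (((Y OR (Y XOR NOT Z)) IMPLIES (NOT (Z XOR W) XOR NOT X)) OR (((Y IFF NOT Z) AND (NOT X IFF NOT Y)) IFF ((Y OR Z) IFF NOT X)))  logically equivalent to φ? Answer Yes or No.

Test each input against both φ and the formula:
  X=0, Y=0, Z=0, W=0: formula gives 0, φ = 0 ✓
  X=0, Y=0, Z=0, W=1: formula gives 0, φ = 0 ✓
  X=0, Y=0, Z=1, W=0: formula gives 0, but φ = 1 ✗
A single disagreement suffices: at (0,0,1,0) they differ, so the formula does not compute φ.

No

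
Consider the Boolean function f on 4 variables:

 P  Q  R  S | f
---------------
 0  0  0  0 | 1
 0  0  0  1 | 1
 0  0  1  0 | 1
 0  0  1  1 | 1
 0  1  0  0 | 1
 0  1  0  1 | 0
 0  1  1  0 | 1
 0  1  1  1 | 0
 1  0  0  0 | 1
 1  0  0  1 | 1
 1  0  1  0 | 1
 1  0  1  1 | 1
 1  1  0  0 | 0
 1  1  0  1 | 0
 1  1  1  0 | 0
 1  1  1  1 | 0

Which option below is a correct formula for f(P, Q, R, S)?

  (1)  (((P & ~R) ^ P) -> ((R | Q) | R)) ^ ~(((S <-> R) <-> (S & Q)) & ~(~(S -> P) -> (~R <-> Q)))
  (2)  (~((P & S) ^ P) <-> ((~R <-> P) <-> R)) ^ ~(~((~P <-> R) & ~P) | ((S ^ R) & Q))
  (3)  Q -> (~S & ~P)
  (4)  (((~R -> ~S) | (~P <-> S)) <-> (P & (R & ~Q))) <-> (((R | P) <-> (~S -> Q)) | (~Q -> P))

3

(1) fails at (0,0,0,0): the formula yields 0, f is 1.
(2) fails at (0,0,1,0): the formula yields 0, f is 1.
(4) fails at (0,0,0,0): the formula yields 0, f is 1.
(3) is the remaining candidate, and it agrees with f on all 16 inputs.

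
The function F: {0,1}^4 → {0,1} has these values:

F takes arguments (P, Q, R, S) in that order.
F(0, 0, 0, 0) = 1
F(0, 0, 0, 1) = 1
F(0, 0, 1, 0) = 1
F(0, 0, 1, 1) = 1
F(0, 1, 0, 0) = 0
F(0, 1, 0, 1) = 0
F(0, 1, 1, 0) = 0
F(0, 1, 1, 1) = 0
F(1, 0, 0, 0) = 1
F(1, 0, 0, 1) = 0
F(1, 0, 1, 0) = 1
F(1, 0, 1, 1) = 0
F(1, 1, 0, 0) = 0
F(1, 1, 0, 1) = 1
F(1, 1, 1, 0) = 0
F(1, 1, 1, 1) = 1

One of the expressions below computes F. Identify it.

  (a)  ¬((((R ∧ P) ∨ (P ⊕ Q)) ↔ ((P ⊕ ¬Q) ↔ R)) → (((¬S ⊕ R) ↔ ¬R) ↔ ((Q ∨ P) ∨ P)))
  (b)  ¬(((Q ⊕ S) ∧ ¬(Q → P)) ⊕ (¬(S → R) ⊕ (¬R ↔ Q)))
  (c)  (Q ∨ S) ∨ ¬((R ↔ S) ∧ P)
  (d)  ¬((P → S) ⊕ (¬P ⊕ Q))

d

(a): at (0,0,0,1) it gives 0, but F = 1 — eliminated.
(b): at (0,0,0,1) it gives 0, but F = 1 — eliminated.
(c): at (0,1,0,0) it gives 1, but F = 0 — eliminated.
That leaves (d). Evaluating it on every row reproduces the table of F exactly.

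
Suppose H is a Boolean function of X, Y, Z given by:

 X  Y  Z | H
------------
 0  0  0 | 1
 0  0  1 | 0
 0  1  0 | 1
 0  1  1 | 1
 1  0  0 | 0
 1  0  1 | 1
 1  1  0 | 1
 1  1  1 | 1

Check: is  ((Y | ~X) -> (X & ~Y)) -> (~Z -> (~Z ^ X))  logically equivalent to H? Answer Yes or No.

Evaluate ((Y | ~X) -> (X & ~Y)) -> (~Z -> (~Z ^ X)) on each row and compare to H:
  X=0, Y=0, Z=0: formula gives 1, H = 1 ✓
  X=0, Y=0, Z=1: formula gives 1, but H = 0 ✗
A single disagreement suffices: at (0,0,1) they differ, so the formula does not compute H.

No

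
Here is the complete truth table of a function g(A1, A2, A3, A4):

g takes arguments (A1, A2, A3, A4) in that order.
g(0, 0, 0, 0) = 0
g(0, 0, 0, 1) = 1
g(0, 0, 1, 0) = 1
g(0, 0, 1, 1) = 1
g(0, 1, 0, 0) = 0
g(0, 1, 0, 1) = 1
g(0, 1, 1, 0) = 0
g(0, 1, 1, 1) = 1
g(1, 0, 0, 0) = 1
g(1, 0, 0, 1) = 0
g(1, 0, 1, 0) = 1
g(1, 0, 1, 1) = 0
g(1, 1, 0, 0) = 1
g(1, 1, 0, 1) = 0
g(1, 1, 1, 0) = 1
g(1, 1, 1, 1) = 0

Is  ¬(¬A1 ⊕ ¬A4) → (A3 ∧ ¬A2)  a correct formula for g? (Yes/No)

No

Evaluate ¬(¬A1 ⊕ ¬A4) → (A3 ∧ ¬A2) on each row and compare to g:
  A1=0, A2=0, A3=0, A4=0: formula gives 0, g = 0 ✓
  A1=0, A2=0, A3=0, A4=1: formula gives 1, g = 1 ✓
  A1=0, A2=0, A3=1, A4=0: formula gives 1, g = 1 ✓
  A1=0, A2=0, A3=1, A4=1: formula gives 1, g = 1 ✓
  …
  A1=1, A2=0, A3=1, A4=1: formula gives 1, but g = 0 ✗
Since they disagree at (1,0,1,1), the expression is not a correct formula for g.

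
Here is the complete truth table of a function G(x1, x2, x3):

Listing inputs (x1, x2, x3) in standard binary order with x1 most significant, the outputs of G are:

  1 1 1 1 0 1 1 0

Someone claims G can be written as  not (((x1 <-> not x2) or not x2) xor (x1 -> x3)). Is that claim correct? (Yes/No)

Check the formula against G row by row:
  x1=0, x2=0, x3=0: formula gives 1, G = 1 ✓
  x1=0, x2=0, x3=1: formula gives 1, G = 1 ✓
  x1=0, x2=1, x3=0: formula gives 1, G = 1 ✓
  x1=0, x2=1, x3=1: formula gives 1, G = 1 ✓
  x1=1, x2=0, x3=0: formula gives 0, G = 0 ✓
  … (the remaining 3 rows also agree.)
Every row agrees, so the formula is equivalent.

Yes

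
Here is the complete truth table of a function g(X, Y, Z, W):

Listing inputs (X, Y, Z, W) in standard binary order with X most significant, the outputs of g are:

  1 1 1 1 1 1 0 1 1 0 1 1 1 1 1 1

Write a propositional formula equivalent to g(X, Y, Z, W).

There are just 2 zero rows: (0,1,1,0), (1,0,0,1). Their minterms are ¬X·Y·Z·¬W, X·¬Y·¬Z·W; the OR of those covers precisely the 0-outputs, and negating it yields g.

g(X, Y, Z, W) = NOT ((((NOT X AND Y) AND Z) AND NOT W) OR (((X AND NOT Y) AND NOT Z) AND W))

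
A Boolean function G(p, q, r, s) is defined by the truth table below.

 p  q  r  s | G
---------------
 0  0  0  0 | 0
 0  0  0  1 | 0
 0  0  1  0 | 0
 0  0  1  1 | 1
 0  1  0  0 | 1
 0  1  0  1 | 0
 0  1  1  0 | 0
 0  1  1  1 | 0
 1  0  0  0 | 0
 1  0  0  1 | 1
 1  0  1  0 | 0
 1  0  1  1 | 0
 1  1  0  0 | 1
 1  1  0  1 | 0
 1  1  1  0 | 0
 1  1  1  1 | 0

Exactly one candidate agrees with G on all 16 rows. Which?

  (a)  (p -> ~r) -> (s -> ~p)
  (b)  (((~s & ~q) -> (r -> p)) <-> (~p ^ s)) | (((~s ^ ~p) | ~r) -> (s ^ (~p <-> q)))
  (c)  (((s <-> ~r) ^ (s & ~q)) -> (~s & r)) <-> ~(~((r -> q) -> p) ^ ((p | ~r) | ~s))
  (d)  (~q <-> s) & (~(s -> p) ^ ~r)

(a): at (0,0,0,0) it gives 1, but G = 0 — eliminated.
(b): at (0,0,0,0) it gives 1, but G = 0 — eliminated.
(c): at (0,0,0,0) it gives 1, but G = 0 — eliminated.
That leaves (d). Evaluating it on every row reproduces the table of G exactly.

d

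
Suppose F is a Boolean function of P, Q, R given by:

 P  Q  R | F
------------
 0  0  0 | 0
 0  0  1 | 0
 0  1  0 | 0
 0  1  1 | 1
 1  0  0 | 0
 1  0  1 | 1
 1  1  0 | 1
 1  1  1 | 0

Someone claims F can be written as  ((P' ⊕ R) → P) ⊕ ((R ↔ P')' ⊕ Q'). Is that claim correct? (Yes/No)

No

Check the formula against F row by row:
  P=0, Q=0, R=0: formula gives 0, F = 0 ✓
  P=0, Q=0, R=1: formula gives 0, F = 0 ✓
  P=0, Q=1, R=0: formula gives 1, but F = 0 ✗
Since they disagree at (0,1,0), the expression is not a correct formula for F.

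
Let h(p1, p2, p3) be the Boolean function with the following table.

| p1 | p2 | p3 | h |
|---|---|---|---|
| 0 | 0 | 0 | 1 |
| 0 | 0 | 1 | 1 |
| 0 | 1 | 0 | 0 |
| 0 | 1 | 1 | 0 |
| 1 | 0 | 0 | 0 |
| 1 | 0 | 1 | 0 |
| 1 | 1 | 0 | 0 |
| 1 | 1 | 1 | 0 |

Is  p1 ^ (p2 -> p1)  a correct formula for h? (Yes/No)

Evaluate p1 ^ (p2 -> p1) on each row and compare to h:
  p1=0, p2=0, p3=0: formula gives 1, h = 1 ✓
  p1=0, p2=0, p3=1: formula gives 1, h = 1 ✓
  p1=0, p2=1, p3=0: formula gives 0, h = 0 ✓
  p1=0, p2=1, p3=1: formula gives 0, h = 0 ✓
  p1=1, p2=0, p3=0: formula gives 0, h = 0 ✓
  …and likewise for the remaining 3 rows.
All 8 rows match — the expression computes h exactly.

Yes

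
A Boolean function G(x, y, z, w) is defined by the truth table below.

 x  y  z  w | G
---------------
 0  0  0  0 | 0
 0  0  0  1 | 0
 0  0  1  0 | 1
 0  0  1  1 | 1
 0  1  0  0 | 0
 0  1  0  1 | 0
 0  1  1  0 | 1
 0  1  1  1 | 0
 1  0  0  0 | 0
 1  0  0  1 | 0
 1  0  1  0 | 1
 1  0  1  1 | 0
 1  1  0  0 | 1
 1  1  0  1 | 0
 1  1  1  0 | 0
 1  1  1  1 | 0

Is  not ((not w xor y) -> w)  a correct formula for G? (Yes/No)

Evaluate not ((not w xor y) -> w) on each row and compare to G:
  x=0, y=0, z=0, w=0: formula gives 1, but G = 0 ✗
Since they disagree at (0,0,0,0), the expression is not a correct formula for G.

No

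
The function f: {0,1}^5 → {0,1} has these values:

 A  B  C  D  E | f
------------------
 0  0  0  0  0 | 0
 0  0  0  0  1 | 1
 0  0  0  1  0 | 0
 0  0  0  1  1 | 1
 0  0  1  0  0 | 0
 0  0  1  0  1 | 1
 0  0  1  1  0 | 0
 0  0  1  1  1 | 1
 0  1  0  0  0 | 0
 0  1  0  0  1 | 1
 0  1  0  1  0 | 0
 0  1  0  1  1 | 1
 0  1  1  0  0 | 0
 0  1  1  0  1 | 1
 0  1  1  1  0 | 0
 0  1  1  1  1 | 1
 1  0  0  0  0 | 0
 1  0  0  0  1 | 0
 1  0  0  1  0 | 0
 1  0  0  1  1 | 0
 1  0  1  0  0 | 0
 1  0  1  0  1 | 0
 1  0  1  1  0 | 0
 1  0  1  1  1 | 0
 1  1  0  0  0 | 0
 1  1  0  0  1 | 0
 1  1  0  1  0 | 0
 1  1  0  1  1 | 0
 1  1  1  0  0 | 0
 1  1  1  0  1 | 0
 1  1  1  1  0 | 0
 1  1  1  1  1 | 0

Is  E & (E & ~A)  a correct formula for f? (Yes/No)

Check the formula against f row by row:
  A=0, B=0, C=0, D=0, E=0: formula gives 0, f = 0 ✓
  A=0, B=0, C=0, D=0, E=1: formula gives 1, f = 1 ✓
  A=0, B=0, C=0, D=1, E=0: formula gives 0, f = 0 ✓
  A=0, B=0, C=0, D=1, E=1: formula gives 1, f = 1 ✓
  …and likewise for the remaining 28 rows.
Every row agrees, so the formula is equivalent.

Yes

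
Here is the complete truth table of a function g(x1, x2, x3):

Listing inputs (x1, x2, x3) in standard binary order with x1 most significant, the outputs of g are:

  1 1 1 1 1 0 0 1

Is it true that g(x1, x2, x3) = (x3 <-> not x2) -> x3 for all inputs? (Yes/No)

No

Evaluate (x3 <-> not x2) -> x3 on each row and compare to g:
  x1=0, x2=0, x3=0: formula gives 1, g = 1 ✓
  x1=0, x2=0, x3=1: formula gives 1, g = 1 ✓
  x1=0, x2=1, x3=0: formula gives 0, but g = 1 ✗
Row (0,1,0) is a counterexample, so the formula is not equivalent to g.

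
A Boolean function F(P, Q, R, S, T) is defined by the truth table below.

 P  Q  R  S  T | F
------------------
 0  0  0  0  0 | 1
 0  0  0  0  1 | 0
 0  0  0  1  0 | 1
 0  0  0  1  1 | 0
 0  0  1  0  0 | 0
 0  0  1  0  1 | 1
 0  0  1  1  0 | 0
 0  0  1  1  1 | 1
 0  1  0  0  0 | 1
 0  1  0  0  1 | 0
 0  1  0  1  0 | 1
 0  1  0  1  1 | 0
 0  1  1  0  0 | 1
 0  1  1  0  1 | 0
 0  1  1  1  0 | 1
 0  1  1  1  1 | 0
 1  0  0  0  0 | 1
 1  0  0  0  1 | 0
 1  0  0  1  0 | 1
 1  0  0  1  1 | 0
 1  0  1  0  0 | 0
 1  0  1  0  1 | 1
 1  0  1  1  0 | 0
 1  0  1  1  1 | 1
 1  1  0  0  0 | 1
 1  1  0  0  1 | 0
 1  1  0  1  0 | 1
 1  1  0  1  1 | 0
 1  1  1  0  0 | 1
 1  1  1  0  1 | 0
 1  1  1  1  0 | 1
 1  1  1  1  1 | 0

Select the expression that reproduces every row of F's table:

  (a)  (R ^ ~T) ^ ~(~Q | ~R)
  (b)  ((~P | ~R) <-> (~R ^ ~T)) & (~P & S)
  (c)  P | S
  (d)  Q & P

(b) fails at (0,0,0,0,0): the formula yields 0, F is 1.
(c) fails at (0,0,0,0,0): the formula yields 0, F is 1.
(d) fails at (0,0,0,0,0): the formula yields 0, F is 1.
Only (a) survives; checking it on all 32 rows confirms it matches F.

a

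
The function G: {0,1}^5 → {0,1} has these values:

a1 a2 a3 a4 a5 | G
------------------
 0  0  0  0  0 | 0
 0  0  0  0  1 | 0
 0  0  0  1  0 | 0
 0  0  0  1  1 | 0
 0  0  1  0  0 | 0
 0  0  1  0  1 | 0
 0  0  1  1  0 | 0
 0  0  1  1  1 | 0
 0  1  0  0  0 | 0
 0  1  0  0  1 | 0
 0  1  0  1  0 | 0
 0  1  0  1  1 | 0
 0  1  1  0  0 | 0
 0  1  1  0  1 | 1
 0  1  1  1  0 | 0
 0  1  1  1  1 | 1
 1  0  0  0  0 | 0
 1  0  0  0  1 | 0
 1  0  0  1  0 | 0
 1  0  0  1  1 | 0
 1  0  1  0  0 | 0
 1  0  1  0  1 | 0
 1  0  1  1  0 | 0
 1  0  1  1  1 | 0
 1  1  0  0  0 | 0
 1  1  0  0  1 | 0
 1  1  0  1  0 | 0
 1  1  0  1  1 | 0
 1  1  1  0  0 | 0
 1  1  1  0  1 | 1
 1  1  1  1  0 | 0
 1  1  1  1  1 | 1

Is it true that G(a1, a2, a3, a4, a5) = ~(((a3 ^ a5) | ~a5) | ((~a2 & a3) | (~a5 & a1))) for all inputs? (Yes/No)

Evaluate ~(((a3 ^ a5) | ~a5) | ((~a2 & a3) | (~a5 & a1))) on each row and compare to G:
  a1=0, a2=0, a3=0, a4=0, a5=0: formula gives 0, G = 0 ✓
  a1=0, a2=0, a3=0, a4=0, a5=1: formula gives 0, G = 0 ✓
  a1=0, a2=0, a3=0, a4=1, a5=0: formula gives 0, G = 0 ✓
  a1=0, a2=0, a3=0, a4=1, a5=1: formula gives 0, G = 0 ✓
  … (the remaining 28 rows also agree.)
All 32 rows match — the expression computes G exactly.

Yes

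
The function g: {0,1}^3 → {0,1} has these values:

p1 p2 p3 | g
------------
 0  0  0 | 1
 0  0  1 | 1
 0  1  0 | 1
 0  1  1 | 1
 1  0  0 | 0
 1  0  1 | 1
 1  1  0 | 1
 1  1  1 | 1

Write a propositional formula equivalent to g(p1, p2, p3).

Only row (1,0,0) gives 0. So g is 1 everywhere except there — the complement of the minterm p1·¬p2·¬p3.

g(p1, p2, p3) = ¬((p1 ∧ ¬p2) ∧ ¬p3)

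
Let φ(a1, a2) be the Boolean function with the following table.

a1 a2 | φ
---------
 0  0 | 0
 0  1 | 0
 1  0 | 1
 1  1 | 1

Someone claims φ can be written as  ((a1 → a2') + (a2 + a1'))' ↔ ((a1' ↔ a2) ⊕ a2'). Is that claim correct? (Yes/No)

Test each input against both φ and the formula:
  a1=0, a2=0: formula gives 0, φ = 0 ✓
  a1=0, a2=1: formula gives 0, φ = 0 ✓
  a1=1, a2=0: formula gives 1, φ = 1 ✓
  a1=1, a2=1: formula gives 1, φ = 1 ✓
No disagreement on any input; they are logically equivalent.

Yes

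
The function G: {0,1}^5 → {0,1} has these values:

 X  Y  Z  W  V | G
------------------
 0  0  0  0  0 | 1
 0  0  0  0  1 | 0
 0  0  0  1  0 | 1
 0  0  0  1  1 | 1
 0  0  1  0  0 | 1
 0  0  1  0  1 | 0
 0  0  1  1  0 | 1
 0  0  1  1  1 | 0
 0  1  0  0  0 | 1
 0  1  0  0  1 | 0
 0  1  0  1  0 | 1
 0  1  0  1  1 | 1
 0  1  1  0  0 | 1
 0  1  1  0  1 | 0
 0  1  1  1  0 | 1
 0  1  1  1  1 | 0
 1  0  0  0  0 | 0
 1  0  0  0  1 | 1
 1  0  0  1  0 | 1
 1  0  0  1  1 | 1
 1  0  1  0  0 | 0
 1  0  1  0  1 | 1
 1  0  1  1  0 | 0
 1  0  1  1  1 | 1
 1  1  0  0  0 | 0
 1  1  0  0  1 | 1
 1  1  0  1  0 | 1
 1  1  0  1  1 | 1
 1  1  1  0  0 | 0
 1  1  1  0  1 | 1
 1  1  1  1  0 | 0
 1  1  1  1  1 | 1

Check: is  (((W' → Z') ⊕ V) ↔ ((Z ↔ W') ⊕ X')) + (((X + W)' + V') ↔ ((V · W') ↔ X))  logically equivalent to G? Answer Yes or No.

Yes

Evaluate (((W' → Z') ⊕ V) ↔ ((Z ↔ W') ⊕ X')) + (((X + W)' + V') ↔ ((V · W') ↔ X)) on each row and compare to G:
  X=0, Y=0, Z=0, W=0, V=0: formula gives 1, G = 1 ✓
  X=0, Y=0, Z=0, W=0, V=1: formula gives 0, G = 0 ✓
  X=0, Y=0, Z=0, W=1, V=0: formula gives 1, G = 1 ✓
  X=0, Y=0, Z=0, W=1, V=1: formula gives 1, G = 1 ✓
  … (the remaining 28 rows also agree.)
No disagreement on any input; they are logically equivalent.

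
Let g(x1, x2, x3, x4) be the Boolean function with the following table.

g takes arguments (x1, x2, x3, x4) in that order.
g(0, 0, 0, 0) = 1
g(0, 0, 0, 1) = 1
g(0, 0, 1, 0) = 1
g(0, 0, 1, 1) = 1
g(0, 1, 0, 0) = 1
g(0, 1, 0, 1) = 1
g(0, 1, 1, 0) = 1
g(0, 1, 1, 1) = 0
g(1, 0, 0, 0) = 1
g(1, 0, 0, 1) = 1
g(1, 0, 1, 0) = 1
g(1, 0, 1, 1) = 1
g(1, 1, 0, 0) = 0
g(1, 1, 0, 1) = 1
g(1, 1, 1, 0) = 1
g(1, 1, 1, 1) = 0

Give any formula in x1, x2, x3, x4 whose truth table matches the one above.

g is 0 on only 3 rows — (0,1,1,1), (1,1,0,0), (1,1,1,1). Writing each as a minterm (¬x1·x2·x3·x4, x1·x2·¬x3·¬x4, x1·x2·x3·x4) and OR-ing them characterizes exactly where g=0, so g is the negation of that disjunction.

g(x1, x2, x3, x4) = NOT (((((NOT x1 AND x2) AND x3) AND x4) OR (((x1 AND x2) AND NOT x3) AND NOT x4)) OR (((x1 AND x2) AND x3) AND x4))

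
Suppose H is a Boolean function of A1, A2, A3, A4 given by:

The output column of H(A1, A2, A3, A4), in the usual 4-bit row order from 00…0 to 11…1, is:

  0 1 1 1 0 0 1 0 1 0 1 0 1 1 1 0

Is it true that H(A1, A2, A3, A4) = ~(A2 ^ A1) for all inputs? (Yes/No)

Test each input against both H and the formula:
  A1=0, A2=0, A3=0, A4=0: formula gives 1, but H = 0 ✗
Since they disagree at (0,0,0,0), the expression is not a correct formula for H.

No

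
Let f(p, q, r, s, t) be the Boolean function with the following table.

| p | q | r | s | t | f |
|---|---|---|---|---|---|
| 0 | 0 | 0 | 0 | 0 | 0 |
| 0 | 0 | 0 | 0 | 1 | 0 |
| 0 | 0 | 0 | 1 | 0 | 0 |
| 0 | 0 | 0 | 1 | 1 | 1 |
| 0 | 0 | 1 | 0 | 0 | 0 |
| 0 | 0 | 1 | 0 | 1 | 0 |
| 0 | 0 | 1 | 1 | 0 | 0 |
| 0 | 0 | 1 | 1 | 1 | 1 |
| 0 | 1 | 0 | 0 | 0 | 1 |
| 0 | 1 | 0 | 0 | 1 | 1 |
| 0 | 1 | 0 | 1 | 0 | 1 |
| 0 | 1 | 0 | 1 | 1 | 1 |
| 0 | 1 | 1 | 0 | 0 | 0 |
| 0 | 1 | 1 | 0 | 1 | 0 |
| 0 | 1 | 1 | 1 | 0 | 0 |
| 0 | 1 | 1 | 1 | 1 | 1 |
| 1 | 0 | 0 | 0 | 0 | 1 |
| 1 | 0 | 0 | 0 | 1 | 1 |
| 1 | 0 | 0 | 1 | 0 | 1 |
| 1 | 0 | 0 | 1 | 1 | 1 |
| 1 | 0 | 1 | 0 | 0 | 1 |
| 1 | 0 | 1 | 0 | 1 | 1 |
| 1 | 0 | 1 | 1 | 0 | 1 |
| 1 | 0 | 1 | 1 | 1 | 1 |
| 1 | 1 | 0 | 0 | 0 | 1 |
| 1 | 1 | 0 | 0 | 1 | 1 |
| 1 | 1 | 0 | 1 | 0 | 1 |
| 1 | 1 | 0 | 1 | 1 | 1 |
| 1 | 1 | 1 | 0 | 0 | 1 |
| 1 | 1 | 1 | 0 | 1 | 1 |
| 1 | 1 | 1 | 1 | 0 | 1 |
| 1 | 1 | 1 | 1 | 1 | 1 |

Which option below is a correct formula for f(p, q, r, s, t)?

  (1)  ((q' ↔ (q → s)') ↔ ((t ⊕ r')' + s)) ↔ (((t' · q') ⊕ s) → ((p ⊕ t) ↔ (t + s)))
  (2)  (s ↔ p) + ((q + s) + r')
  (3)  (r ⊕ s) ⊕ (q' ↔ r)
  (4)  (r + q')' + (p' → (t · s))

(1): at (0,0,0,0,0) it gives 1, but f = 0 — eliminated.
(2): at (0,0,0,0,0) it gives 1, but f = 0 — eliminated.
(3): at (0,0,0,1,0) it gives 1, but f = 0 — eliminated.
(4) is the remaining candidate, and it agrees with f on all 32 inputs.

4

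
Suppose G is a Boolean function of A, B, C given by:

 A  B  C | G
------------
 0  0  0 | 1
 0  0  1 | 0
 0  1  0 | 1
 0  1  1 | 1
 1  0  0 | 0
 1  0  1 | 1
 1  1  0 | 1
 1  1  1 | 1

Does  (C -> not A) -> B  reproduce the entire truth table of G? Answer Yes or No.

No

Test each input against both G and the formula:
  A=0, B=0, C=0: formula gives 0, but G = 1 ✗
Since they disagree at (0,0,0), the expression is not a correct formula for G.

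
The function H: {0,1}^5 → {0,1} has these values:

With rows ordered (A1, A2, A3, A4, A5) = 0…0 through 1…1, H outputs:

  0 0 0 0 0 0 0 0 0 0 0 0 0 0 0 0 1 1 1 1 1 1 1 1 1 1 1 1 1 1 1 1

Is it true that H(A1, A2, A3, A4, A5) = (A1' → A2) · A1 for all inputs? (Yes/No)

Yes

Check the formula against H row by row:
  A1=0, A2=0, A3=0, A4=0, A5=0: formula gives 0, H = 0 ✓
  A1=0, A2=0, A3=0, A4=0, A5=1: formula gives 0, H = 0 ✓
  A1=0, A2=0, A3=0, A4=1, A5=0: formula gives 0, H = 0 ✓
  A1=0, A2=0, A3=0, A4=1, A5=1: formula gives 0, H = 0 ✓
  … (the remaining 28 rows also agree.)
Every row agrees, so the formula is equivalent.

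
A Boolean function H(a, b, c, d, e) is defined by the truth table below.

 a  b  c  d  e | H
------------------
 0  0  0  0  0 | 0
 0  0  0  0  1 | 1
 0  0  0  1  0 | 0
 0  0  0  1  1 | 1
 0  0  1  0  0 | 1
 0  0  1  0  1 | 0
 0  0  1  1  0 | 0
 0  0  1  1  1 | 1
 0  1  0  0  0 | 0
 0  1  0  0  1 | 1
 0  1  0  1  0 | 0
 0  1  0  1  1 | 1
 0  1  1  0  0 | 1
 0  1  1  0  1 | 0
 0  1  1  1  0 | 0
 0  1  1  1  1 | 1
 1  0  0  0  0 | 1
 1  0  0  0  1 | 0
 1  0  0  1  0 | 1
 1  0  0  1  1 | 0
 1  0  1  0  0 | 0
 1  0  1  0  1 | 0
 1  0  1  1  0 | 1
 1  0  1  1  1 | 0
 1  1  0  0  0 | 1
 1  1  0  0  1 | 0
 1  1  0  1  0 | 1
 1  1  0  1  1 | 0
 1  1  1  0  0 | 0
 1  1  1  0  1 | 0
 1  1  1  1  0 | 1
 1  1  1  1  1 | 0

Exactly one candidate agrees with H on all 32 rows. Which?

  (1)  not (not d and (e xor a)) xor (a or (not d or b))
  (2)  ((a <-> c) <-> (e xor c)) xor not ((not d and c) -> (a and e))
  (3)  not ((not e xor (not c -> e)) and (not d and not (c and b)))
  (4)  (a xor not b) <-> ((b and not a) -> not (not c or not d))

2

(1) disagrees with H on (0,0,0,1,0) (formula → 1, table → 0); rule it out.
(3) disagrees with H on (0,0,0,0,1) (formula → 0, table → 1); rule it out.
(4) disagrees with H on (0,0,0,0,0) (formula → 1, table → 0); rule it out.
Only (2) survives; checking it on all 32 rows confirms it matches H.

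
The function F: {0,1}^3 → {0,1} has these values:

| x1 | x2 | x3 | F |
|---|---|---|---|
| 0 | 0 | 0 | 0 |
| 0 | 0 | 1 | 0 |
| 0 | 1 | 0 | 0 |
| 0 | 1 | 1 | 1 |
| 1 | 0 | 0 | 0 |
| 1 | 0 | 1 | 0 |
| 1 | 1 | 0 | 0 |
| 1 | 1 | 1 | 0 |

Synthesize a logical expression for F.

Only row (0,1,1) gives 1. That row's minterm ¬x1·x2·x3 is F directly.

F(x1, x2, x3) = (x1' · x2) · x3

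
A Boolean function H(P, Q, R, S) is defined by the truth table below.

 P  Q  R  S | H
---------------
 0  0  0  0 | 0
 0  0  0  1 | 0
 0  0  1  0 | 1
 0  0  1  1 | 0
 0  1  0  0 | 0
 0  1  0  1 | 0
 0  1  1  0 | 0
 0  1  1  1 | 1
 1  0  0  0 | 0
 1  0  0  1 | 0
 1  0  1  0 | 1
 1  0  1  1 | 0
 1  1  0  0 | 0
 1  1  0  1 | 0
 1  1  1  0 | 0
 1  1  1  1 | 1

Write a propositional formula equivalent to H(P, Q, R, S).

H(P, Q, R, S) = (((((¬P ∧ ¬Q) ∧ R) ∧ ¬S) ∨ (((¬P ∧ Q) ∧ R) ∧ S)) ∨ (((P ∧ ¬Q) ∧ R) ∧ ¬S)) ∨ (((P ∧ Q) ∧ R) ∧ S)

H=1 on 4 inputs: (0,0,1,0), (0,1,1,1), (1,0,1,0), (1,1,1,1). Reading each as a conjunction of literals (¬P·¬Q·R·¬S, ¬P·Q·R·S, P·¬Q·R·¬S, P·Q·R·S) and taking the OR gives the canonical DNF.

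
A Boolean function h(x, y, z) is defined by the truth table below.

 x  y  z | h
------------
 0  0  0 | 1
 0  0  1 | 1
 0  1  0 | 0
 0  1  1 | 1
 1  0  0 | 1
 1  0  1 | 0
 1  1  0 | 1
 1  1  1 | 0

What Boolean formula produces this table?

h(x, y, z) = not ((((not x and y) and not z) or ((x and not y) and z)) or ((x and y) and z))

The 0-rows are (0,1,0), (1,0,1), (1,1,1). Take each as a conjunction (¬x·y·¬z, x·¬y·z, x·y·z), form their disjunction, and complement — that gives a formula that is 1 everywhere h is.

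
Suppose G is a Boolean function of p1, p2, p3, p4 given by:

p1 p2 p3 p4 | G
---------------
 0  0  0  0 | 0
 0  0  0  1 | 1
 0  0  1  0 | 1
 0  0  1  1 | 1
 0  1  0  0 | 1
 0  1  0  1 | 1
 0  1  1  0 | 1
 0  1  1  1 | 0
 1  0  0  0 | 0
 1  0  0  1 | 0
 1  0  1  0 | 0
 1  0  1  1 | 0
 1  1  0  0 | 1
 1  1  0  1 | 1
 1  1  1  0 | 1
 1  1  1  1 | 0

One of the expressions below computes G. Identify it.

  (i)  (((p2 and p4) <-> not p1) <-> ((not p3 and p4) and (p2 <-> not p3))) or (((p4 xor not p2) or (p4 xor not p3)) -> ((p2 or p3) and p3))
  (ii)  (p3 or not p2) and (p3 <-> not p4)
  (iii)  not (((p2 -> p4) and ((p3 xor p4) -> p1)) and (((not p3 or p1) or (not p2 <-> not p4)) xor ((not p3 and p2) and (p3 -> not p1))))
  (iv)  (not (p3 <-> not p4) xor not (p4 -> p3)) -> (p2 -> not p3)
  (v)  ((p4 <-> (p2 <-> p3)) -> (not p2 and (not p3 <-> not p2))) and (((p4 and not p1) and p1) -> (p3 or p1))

iii

(i) fails at (0,0,0,0): the formula yields 1, G is 0.
(ii) fails at (0,0,1,1): the formula yields 0, G is 1.
(iv) fails at (0,0,0,0): the formula yields 1, G is 0.
(v) fails at (0,0,0,0): the formula yields 1, G is 0.
Only (iii) survives; checking it on all 16 rows confirms it matches G.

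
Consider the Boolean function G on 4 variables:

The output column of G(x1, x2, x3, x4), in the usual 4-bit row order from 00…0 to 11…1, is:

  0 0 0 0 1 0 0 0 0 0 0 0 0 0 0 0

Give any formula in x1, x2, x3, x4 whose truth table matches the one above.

G(x1, x2, x3, x4) = ((~x1 & x2) & ~x3) & ~x4

G is 1 on exactly one input, (0,1,0,0), whose minterm is ¬x1·x2·¬x3·¬x4. So G is just that conjunction.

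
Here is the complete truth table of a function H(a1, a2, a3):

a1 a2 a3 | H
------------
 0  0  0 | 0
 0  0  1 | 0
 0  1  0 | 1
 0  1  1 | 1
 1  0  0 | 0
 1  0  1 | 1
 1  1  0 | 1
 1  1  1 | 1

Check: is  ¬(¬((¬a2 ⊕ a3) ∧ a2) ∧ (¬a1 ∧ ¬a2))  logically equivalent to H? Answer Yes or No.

Check the formula against H row by row:
  a1=0, a2=0, a3=0: formula gives 0, H = 0 ✓
  a1=0, a2=0, a3=1: formula gives 0, H = 0 ✓
  a1=0, a2=1, a3=0: formula gives 1, H = 1 ✓
  a1=0, a2=1, a3=1: formula gives 1, H = 1 ✓
  a1=1, a2=0, a3=0: formula gives 1, but H = 0 ✗
Since they disagree at (1,0,0), the expression is not a correct formula for H.

No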